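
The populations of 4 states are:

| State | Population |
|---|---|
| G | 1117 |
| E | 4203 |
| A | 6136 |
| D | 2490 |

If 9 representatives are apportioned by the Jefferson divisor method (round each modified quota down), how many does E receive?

3

Standard divisor 13946/9 ≈ 1549.556; standard quotas: G 0.721, E 2.712, A 3.960, D 1.607.
Rounding down gives 0, 2, 3, 1 = 6 seats, so the divisor must be adjusted.
With modified divisor 1232.54: modified quotas G 0.906, E 3.410, A 4.978, D 2.020.
Rounding down: G 0, E 3, A 4, D 2 (total 9).
E receives 3.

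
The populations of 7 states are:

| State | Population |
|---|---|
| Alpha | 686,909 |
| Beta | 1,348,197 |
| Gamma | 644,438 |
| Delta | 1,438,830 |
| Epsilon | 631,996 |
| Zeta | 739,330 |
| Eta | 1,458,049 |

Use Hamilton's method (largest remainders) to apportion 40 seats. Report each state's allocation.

Alpha=4, Beta=8, Gamma=4, Delta=8, Epsilon=4, Zeta=4, Eta=8

Total 6947749; standard divisor 6947749/40 ≈ 173693.725.
Standard quotas: Alpha 3.9547, Beta 7.7619, Gamma 3.7102, Delta 8.2837, Epsilon 3.6386, Zeta 4.2565, Eta 8.3944.
Lower quotas: Alpha 3, Beta 7, Gamma 3, Delta 8, Epsilon 3, Zeta 4, Eta 8 (sum 36, leaving 4 seats).
Remainders in descending order: Alpha 0.9547, Beta 0.7619, Gamma 0.7102, Epsilon 0.6386, Eta 0.3944, Delta 0.2837, Zeta 0.2565.
The surplus seats go to Alpha, Beta, Gamma, Epsilon.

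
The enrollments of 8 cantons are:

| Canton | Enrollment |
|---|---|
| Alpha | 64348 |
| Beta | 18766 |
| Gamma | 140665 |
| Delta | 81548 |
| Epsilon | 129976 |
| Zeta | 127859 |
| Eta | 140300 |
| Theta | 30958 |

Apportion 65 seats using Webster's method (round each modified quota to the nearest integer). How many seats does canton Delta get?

7

Standard divisor 734420/65 ≈ 11298.769; standard quotas: Alpha 5.695, Beta 1.661, Gamma 12.450, Delta 7.217, Epsilon 11.504, Zeta 11.316, Eta 12.417, Theta 2.740.
Rounding to the nearest integer gives Alpha 6, Beta 2, Gamma 12, Delta 7, Epsilon 12, Zeta 11, Eta 12, Theta 3 — total 65, matching the house size, so no adjustment is needed.
Delta receives 7.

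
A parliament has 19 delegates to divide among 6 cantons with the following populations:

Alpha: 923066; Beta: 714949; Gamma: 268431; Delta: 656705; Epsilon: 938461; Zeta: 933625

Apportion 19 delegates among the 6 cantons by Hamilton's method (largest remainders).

Alpha 4, Beta 3, Gamma 1, Delta 3, Epsilon 4, Zeta 4

The standard divisor is 4435237/19 ≈ 233433.526.
Standard quotas: Alpha 3.9543, Beta 3.0628, Gamma 1.1499, Delta 2.8132, Epsilon 4.0202, Zeta 3.9995.
Lower quotas: Alpha 3, Beta 3, Gamma 1, Delta 2, Epsilon 4, Zeta 3 (sum 16, leaving 3 seats).
Remainders in descending order: Zeta 0.9995, Alpha 0.9543, Delta 0.8132, Gamma 0.1499, Beta 0.0628, Epsilon 0.0202.
Largest remainders: Zeta, Alpha, Delta receive the extra seats.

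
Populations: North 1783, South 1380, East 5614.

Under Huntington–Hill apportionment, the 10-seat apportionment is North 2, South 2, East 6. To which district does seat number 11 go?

East

Priority for the next seat is population ÷ (√(s·(s+1))).
Priorities: North 727.907, South 563.383, East 866.259.
Highest priority: East.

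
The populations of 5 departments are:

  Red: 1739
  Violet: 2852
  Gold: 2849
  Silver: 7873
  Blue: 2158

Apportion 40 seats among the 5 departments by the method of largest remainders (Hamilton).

Red: 4; Violet: 7; Gold: 6; Silver: 18; Blue: 5

Standard divisor: 17471 ÷ 40 ≈ 436.775.
Standard quotas: Red 3.9815, Violet 6.5297, Gold 6.5228, Silver 18.0253, Blue 4.9408.
Lower quotas: Red 3, Violet 6, Gold 6, Silver 18, Blue 4 (sum 37, leaving 3 seats).
Remainders in descending order: Red 0.9815, Blue 0.9408, Violet 0.5297, Gold 0.5228, Silver 0.0253.
The surplus seats go to Red, Blue, Violet.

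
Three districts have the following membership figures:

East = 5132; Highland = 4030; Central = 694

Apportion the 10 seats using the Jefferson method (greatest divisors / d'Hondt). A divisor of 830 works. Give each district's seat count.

With modified divisor 830: modified quotas East 6.183, Highland 4.855, Central 0.836.
Rounding down: East 6, Highland 4, Central 0 (total 10).

East 6; Highland 4; Central 0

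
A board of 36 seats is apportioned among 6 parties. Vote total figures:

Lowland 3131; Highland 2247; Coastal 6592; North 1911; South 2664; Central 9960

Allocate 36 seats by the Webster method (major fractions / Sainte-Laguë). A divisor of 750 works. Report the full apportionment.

With modified divisor 750: modified quotas Lowland 4.175, Highland 2.996, Coastal 8.789, North 2.548, South 3.552, Central 13.280.
Rounding to the nearest integer: Lowland 4, Highland 3, Coastal 9, North 3, South 4, Central 13 (total 36).

Lowland 4, Highland 3, Coastal 9, North 3, South 4, Central 13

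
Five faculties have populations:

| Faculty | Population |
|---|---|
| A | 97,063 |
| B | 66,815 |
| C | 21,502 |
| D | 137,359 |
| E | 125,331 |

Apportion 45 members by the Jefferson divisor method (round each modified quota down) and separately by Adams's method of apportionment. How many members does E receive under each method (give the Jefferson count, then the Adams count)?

Jefferson: A 10, B 6, C 2, D 14, E 13.
Adams: A 10, B 7, C 3, D 13, E 12.
E gets 13 under Jefferson and 12 under Adams.

13 and 12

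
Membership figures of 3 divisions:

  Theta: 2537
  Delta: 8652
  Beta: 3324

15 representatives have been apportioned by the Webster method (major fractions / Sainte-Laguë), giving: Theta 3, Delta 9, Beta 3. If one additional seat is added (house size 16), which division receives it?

Priority for the next seat is population ÷ (current seats + 0.5).
Priorities: Theta 724.857, Delta 910.737, Beta 949.714.
Highest priority: Beta.

Beta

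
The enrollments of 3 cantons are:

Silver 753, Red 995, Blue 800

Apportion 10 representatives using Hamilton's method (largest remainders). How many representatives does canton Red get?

Standard divisor: 2548 ÷ 10 ≈ 254.8.
Standard quotas: Silver 2.955, Red 3.905, Blue 3.140.
Lower quotas: Silver 2, Red 3, Blue 3 (sum 8, leaving 2 seats).
Remainders in descending order: Silver 0.955, Red 0.905, Blue 0.140.
The surplus seats go to Silver, Red.
Red receives 4.

4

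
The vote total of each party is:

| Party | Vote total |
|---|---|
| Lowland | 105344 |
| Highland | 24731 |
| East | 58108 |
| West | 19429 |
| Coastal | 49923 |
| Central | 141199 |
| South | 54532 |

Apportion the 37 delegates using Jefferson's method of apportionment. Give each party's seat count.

Lowland 9, Highland 2, East 5, West 1, Coastal 4, Central 12, South 4

Standard divisor 453266/37 ≈ 12250.432; standard quotas: Lowland 8.599, Highland 2.019, East 4.743, West 1.586, Coastal 4.075, Central 11.526, South 4.451.
Rounding down gives 8, 2, 4, 1, 4, 11, 4 = 34 seats, so the divisor must be adjusted.
With modified divisor 11300: modified quotas Lowland 9.322, Highland 2.189, East 5.142, West 1.719, Coastal 4.418, Central 12.495, South 4.826.
Rounding down: Lowland 9, Highland 2, East 5, West 1, Coastal 4, Central 12, South 4 (total 37).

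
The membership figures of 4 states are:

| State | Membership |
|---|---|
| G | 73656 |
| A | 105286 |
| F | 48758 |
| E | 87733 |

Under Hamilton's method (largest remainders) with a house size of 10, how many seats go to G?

Standard divisor: 315433 ÷ 10 ≈ 31543.3.
Standard quotas: G 2.3351, A 3.3378, F 1.5457, E 2.7814.
Lower quotas: G 2, A 3, F 1, E 2 (sum 8, leaving 2 seats).
Remainders in descending order: E 0.7814, F 0.5457, A 0.3378, G 0.3351.
The surplus seats go to E, F.
G receives 2.

2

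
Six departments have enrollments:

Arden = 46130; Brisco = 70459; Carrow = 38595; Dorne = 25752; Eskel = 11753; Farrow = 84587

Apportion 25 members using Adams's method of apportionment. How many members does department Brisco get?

6

Standard divisor 277276/25 ≈ 11091.04; standard quotas: Arden 4.159, Brisco 6.353, Carrow 3.480, Dorne 2.322, Eskel 1.060, Farrow 7.627.
Rounding up gives 5, 7, 4, 3, 2, 8 = 29 seats, so the divisor must be adjusted.
With modified divisor 12500: modified quotas Arden 3.690, Brisco 5.637, Carrow 3.088, Dorne 2.060, Eskel 0.940, Farrow 6.767.
Rounding up: Arden 4, Brisco 6, Carrow 4, Dorne 3, Eskel 1, Farrow 7 (total 25).
Brisco receives 6.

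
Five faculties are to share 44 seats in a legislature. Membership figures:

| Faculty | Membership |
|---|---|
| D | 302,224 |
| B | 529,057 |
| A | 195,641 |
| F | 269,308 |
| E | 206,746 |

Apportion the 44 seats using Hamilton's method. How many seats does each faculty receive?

Standard divisor: 1502976 ÷ 44 ≈ 34158.545.
Standard quotas: D 8.8477, B 15.4883, A 5.7274, F 7.8841, E 6.0525.
Lower quotas: D 8, B 15, A 5, F 7, E 6 (sum 41, leaving 3 seats).
Remainders in descending order: F 0.8841, D 0.8477, A 0.7274, B 0.4883, E 0.0525.
The surplus seats go to F, D, A.

D: 9, B: 15, A: 6, F: 8, E: 6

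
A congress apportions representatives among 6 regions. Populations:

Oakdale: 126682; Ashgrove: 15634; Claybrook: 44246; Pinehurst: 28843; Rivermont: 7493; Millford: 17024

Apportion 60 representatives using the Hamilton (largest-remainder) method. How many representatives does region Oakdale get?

32

Total 239922; standard divisor 239922/60 ≈ 3998.7.
Standard quotas: Oakdale 31.6808, Ashgrove 3.9098, Claybrook 11.0651, Pinehurst 7.2131, Rivermont 1.8739, Millford 4.2574.
Lower quotas: Oakdale 31, Ashgrove 3, Claybrook 11, Pinehurst 7, Rivermont 1, Millford 4 (sum 57, leaving 3 seats).
Remainders in descending order: Ashgrove 0.9098, Rivermont 0.8739, Oakdale 0.6808, Millford 0.2574, Pinehurst 0.2131, Claybrook 0.0651.
Largest remainders: Ashgrove, Rivermont, Oakdale receive the extra seats.
Oakdale receives 32.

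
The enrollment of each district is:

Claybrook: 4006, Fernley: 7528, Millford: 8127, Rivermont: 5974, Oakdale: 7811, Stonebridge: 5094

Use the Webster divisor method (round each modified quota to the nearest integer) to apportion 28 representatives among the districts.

Standard divisor 38540/28 ≈ 1376.429; standard quotas: Claybrook 2.910, Fernley 5.469, Millford 5.904, Rivermont 4.340, Oakdale 5.675, Stonebridge 3.701.
Rounding to the nearest integer gives Claybrook 3, Fernley 5, Millford 6, Rivermont 4, Oakdale 6, Stonebridge 4 — total 28, matching the house size, so no adjustment is needed.

Claybrook=3; Fernley=5; Millford=6; Rivermont=4; Oakdale=6; Stonebridge=4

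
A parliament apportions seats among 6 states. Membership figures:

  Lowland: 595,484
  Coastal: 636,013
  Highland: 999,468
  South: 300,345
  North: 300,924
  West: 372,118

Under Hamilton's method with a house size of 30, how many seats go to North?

3

Total 3204352; standard divisor 3204352/30 ≈ 106811.733.
Standard quotas: Lowland 5.5751, Coastal 5.9545, Highland 9.3573, South 2.8119, North 2.8173, West 3.4839.
Lower quotas: Lowland 5, Coastal 5, Highland 9, South 2, North 2, West 3 (sum 26, leaving 4 seats).
Remainders in descending order: Coastal 0.9545, North 0.8173, South 0.8119, Lowland 0.5751, West 0.4839, Highland 0.3573.
The surplus seats go to Coastal, North, South, Lowland.
North receives 3.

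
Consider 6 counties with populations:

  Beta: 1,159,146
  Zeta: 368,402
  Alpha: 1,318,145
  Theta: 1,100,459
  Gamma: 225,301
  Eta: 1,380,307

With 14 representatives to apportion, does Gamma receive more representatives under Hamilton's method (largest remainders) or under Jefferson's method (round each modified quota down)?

Hamilton: Beta 3, Zeta 1, Alpha 3, Theta 3, Gamma 1, Eta 3.
Jefferson: Beta 3, Zeta 1, Alpha 3, Theta 3, Gamma 0, Eta 4.
Gamma gets 1 under Hamilton and 0 under Jefferson.

Hamilton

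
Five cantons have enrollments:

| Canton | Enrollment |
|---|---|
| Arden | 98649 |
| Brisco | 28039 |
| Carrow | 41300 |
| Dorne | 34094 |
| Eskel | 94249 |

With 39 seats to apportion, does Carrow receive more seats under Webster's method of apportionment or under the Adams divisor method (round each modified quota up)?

Webster: Arden 13, Brisco 4, Carrow 5, Dorne 5, Eskel 12.
Adams: Arden 12, Brisco 4, Carrow 6, Dorne 5, Eskel 12.
Carrow gets 5 under Webster and 6 under Adams.

Adams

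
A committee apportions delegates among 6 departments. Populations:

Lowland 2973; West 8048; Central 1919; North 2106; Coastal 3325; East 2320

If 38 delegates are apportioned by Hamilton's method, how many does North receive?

4

Total 20691; standard divisor 20691/38 ≈ 544.5.
Standard quotas: Lowland 5.4601, West 14.7805, Central 3.5243, North 3.8678, Coastal 6.1065, East 4.2608.
Lower quotas: Lowland 5, West 14, Central 3, North 3, Coastal 6, East 4 (sum 35, leaving 3 seats).
Remainders in descending order: North 0.8678, West 0.7805, Central 0.5243, Lowland 0.4601, East 0.2608, Coastal 0.1065.
Largest remainders: North, West, Central receive the extra seats.
North receives 4.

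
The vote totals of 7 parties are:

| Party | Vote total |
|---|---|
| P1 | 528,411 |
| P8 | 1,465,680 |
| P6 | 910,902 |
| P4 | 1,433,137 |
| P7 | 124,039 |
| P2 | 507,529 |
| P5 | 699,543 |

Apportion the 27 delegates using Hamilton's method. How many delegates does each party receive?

Total 5669241; standard divisor 5669241/27 ≈ 209971.889.
Standard quotas: P1 2.5166, P8 6.9804, P6 4.3382, P4 6.8254, P7 0.5907, P2 2.4171, P5 3.3316.
Lower quotas: P1 2, P8 6, P6 4, P4 6, P7 0, P2 2, P5 3 (sum 23, leaving 4 seats).
Remainders in descending order: P8 0.9804, P4 0.8254, P7 0.5907, P1 0.5166, P2 0.4171, P6 0.3382, P5 0.3316.
Largest remainders: P8, P4, P7, P1 receive the extra seats.

P1: 3, P8: 7, P6: 4, P4: 7, P7: 1, P2: 2, P5: 3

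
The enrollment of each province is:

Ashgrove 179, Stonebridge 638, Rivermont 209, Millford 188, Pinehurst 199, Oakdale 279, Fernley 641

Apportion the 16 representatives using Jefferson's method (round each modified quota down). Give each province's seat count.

Ashgrove: 1; Stonebridge: 5; Rivermont: 1; Millford: 1; Pinehurst: 1; Oakdale: 2; Fernley: 5

Standard divisor 2333/16 ≈ 145.812; standard quotas: Ashgrove 1.228, Stonebridge 4.375, Rivermont 1.433, Millford 1.289, Pinehurst 1.365, Oakdale 1.913, Fernley 4.396.
Rounding down gives 1, 4, 1, 1, 1, 1, 4 = 13 seats, so the divisor must be adjusted.
With modified divisor 120: modified quotas Ashgrove 1.492, Stonebridge 5.317, Rivermont 1.742, Millford 1.567, Pinehurst 1.658, Oakdale 2.325, Fernley 5.342.
Rounding down: Ashgrove 1, Stonebridge 5, Rivermont 1, Millford 1, Pinehurst 1, Oakdale 2, Fernley 5 (total 16).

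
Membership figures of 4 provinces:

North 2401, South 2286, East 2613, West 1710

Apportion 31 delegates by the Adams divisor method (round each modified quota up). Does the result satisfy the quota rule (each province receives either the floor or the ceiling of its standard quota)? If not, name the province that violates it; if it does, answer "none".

none

Standard quotas: North 8.261, South 7.865, East 8.990, West 5.883.
Adams allocation: North 8, South 8, East 9, West 6.
Every allocation lies between the lower and upper quota.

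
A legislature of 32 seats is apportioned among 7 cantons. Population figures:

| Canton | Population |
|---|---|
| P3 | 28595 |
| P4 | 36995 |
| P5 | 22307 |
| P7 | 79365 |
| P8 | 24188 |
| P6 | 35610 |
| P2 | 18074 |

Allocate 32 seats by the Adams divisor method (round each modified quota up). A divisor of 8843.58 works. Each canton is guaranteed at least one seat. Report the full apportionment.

With modified divisor 8843.58: modified quotas P3 3.233, P4 4.183, P5 2.522, P7 8.974, P8 2.735, P6 4.027, P2 2.044.
Rounding up: P3 4, P4 5, P5 3, P7 9, P8 3, P6 5, P2 3 (total 32).

P3 4; P4 5; P5 3; P7 9; P8 3; P6 5; P2 3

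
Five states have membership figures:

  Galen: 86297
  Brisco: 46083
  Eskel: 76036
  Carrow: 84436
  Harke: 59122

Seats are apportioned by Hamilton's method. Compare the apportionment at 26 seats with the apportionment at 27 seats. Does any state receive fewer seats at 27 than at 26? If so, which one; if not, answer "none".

Brisco

At 26 seats: Galen 6, Brisco 4, Eskel 6, Carrow 6, Harke 4.
At 27 seats: Galen 7, Brisco 3, Eskel 6, Carrow 6, Harke 5.
Brisco drops from 4 to 3.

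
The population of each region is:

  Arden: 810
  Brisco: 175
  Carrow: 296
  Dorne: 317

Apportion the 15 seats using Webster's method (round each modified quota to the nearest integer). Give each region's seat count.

Arden: 7, Brisco: 2, Carrow: 3, Dorne: 3

Standard divisor 1598/15 ≈ 106.533; standard quotas: Arden 7.603, Brisco 1.643, Carrow 2.778, Dorne 2.976.
Rounding to the nearest integer gives 8, 2, 3, 3 = 16 seats, so the divisor must be adjusted.
With modified divisor 110: modified quotas Arden 7.364, Brisco 1.591, Carrow 2.691, Dorne 2.882.
Rounding to the nearest integer: Arden 7, Brisco 2, Carrow 3, Dorne 3 (total 15).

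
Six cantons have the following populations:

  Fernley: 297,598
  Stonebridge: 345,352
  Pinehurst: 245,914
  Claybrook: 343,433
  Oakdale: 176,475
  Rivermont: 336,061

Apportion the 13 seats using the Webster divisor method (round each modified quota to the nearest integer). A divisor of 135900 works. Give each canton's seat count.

Fernley=2, Stonebridge=3, Pinehurst=2, Claybrook=3, Oakdale=1, Rivermont=2

With modified divisor 135900: modified quotas Fernley 2.190, Stonebridge 2.541, Pinehurst 1.810, Claybrook 2.527, Oakdale 1.299, Rivermont 2.473.
Rounding to the nearest integer: Fernley 2, Stonebridge 3, Pinehurst 2, Claybrook 3, Oakdale 1, Rivermont 2 (total 13).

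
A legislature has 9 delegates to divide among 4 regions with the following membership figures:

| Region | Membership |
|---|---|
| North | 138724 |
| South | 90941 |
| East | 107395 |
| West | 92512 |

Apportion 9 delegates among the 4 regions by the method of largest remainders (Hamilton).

North 3; South 2; East 2; West 2

Standard divisor: 429572 ÷ 9 ≈ 47730.222.
Standard quotas: North 2.9064, South 1.9053, East 2.2500, West 1.9382.
Lower quotas: North 2, South 1, East 2, West 1 (sum 6, leaving 3 seats).
Remainders in descending order: West 0.9382, North 0.9064, South 0.9053, East 0.2500.
Largest remainders: West, North, South receive the extra seats.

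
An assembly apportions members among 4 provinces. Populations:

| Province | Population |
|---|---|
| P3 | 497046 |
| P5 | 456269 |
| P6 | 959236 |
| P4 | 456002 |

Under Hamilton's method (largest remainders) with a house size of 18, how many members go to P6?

7

The standard divisor is 2368553/18 ≈ 131586.278.
Standard quotas: P3 3.7773, P5 3.4675, P6 7.2898, P4 3.4654.
Lower quotas: P3 3, P5 3, P6 7, P4 3 (sum 16, leaving 2 seats).
Remainders in descending order: P3 0.7773, P5 0.4675, P4 0.4654, P6 0.2898.
The surplus seats go to P3, P5.
P6 receives 7.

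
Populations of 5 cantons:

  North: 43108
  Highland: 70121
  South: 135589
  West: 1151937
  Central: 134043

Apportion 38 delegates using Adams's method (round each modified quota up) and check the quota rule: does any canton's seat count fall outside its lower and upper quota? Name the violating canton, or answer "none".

Standard quotas: North 1.067, Highland 1.736, South 3.357, West 28.521, Central 3.319.
Adams allocation: North 1, Highland 2, South 4, West 27, Central 4.
West has quota 28.521 (lower 28, upper 29) but receives 27 — outside the quota interval.

West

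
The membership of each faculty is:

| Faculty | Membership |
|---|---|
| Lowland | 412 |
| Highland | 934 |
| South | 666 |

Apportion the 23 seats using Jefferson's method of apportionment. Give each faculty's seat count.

Standard divisor 2012/23 ≈ 87.478; standard quotas: Lowland 4.710, Highland 10.677, South 7.613.
Rounding down gives 4, 10, 7 = 21 seats, so the divisor must be adjusted.
With modified divisor 83: modified quotas Lowland 4.964, Highland 11.253, South 8.024.
Rounding down: Lowland 4, Highland 11, South 8 (total 23).

Lowland 4, Highland 11, South 8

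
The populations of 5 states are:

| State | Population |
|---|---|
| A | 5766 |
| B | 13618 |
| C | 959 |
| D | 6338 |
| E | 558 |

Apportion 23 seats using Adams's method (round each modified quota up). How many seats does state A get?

Standard divisor 27239/23 ≈ 1184.304; standard quotas: A 4.869, B 11.499, C 0.810, D 5.352, E 0.471.
Rounding up gives 5, 12, 1, 6, 1 = 25 seats, so the divisor must be adjusted.
With modified divisor 1300: modified quotas A 4.435, B 10.475, C 0.738, D 4.875, E 0.429.
Rounding up: A 5, B 11, C 1, D 5, E 1 (total 23).
A receives 5.

5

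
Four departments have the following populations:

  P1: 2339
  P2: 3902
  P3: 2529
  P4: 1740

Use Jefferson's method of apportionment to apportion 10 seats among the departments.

P1 2; P2 4; P3 2; P4 2

Standard divisor 10510/10 ≈ 1051; standard quotas: P1 2.225, P2 3.713, P3 2.406, P4 1.656.
Rounding down gives 2, 3, 2, 1 = 8 seats, so the divisor must be adjusted.
With modified divisor 860: modified quotas P1 2.720, P2 4.537, P3 2.941, P4 2.023.
Rounding down: P1 2, P2 4, P3 2, P4 2 (total 10).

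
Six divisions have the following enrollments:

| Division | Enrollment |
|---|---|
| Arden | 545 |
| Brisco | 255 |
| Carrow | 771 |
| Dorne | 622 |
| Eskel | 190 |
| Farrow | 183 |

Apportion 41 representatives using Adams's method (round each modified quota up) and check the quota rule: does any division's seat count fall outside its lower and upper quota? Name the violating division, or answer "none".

Standard quotas: Arden 8.708, Brisco 4.074, Carrow 12.319, Dorne 9.938, Eskel 3.036, Farrow 2.924.
Adams allocation: Arden 9, Brisco 4, Carrow 12, Dorne 10, Eskel 3, Farrow 3.
Every allocation lies between the lower and upper quota.

none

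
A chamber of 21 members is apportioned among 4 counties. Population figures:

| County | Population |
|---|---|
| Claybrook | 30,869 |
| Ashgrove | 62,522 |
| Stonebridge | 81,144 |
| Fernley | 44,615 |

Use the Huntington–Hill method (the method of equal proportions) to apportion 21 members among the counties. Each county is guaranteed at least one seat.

With divisor 10410: modified quotas Claybrook 2.965, Ashgrove 6.006, Stonebridge 7.795, Fernley 4.286.
Geometric-mean thresholds: Claybrook √(2·3)=2.449, Ashgrove √(6·7)=6.481, Stonebridge √(7·8)=7.483, Fernley √(4·5)=4.472.
Each quota rounded against its threshold gives Claybrook 3, Ashgrove 6, Stonebridge 8, Fernley 4 (total 21).

Claybrook: 3; Ashgrove: 6; Stonebridge: 8; Fernley: 4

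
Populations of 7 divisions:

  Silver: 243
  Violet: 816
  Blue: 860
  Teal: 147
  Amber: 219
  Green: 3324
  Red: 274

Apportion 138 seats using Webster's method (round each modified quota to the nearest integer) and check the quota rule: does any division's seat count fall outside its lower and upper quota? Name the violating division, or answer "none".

Green

Standard quotas: Silver 5.700, Violet 19.141, Blue 20.173, Teal 3.448, Amber 5.137, Green 77.972, Red 6.427.
Webster allocation: Silver 6, Violet 19, Blue 20, Teal 3, Amber 5, Green 79, Red 6.
Green has quota 77.972 (lower 77, upper 78) but receives 79 — outside the quota interval.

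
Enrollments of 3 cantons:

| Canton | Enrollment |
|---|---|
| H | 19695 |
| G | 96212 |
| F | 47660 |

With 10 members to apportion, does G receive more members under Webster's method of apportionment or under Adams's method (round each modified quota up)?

Webster

Webster: H 1, G 6, F 3.
Adams: H 2, G 5, F 3.
G gets 6 under Webster and 5 under Adams.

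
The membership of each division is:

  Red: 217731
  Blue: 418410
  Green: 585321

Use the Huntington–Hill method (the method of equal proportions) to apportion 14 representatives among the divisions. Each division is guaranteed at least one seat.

With divisor 89603: modified quotas Red 2.430, Blue 4.670, Green 6.532.
Geometric-mean thresholds: Red √(2·3)=2.449, Blue √(4·5)=4.472, Green √(6·7)=6.481.
Each quota rounded against its threshold gives Red 2, Blue 5, Green 7 (total 14).

Red=2, Blue=5, Green=7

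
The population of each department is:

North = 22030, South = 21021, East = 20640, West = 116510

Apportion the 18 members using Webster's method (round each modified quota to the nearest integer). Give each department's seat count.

North=2, South=2, East=2, West=12

Standard divisor 180201/18 ≈ 10011.167; standard quotas: North 2.201, South 2.100, East 2.062, West 11.638.
Rounding to the nearest integer gives North 2, South 2, East 2, West 12 — total 18, matching the house size, so no adjustment is needed.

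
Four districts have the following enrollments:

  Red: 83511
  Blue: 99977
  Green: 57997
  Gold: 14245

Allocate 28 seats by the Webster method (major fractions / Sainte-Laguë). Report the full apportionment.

Standard divisor 255730/28 ≈ 9133.214; standard quotas: Red 9.144, Blue 10.947, Green 6.350, Gold 1.560.
Rounding to the nearest integer gives Red 9, Blue 11, Green 6, Gold 2 — total 28, matching the house size, so no adjustment is needed.

Red=9, Blue=11, Green=6, Gold=2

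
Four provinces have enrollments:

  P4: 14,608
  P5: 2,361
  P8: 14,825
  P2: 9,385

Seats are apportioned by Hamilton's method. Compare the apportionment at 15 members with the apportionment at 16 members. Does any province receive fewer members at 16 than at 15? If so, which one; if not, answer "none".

At 15 seats: P4 5, P5 1, P8 5, P2 4.
At 16 seats: P4 6, P5 1, P8 6, P2 3.
P2 drops from 4 to 3.

P2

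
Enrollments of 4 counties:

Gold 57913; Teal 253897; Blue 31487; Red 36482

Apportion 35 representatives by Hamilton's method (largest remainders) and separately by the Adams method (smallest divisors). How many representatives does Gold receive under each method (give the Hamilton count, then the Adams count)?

Hamilton: Gold 5, Teal 24, Blue 3, Red 3.
Adams: Gold 6, Teal 22, Blue 3, Red 4.
Gold gets 5 under Hamilton and 6 under Adams.

5 and 6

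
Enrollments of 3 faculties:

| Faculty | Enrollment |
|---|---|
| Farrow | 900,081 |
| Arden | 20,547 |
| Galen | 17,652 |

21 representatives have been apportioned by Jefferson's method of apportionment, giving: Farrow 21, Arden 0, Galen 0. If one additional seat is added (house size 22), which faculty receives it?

Farrow

Priority for the next seat is population ÷ (current seats + 1).
Priorities: Farrow 40912.773, Arden 20547.000, Galen 17652.000.
Highest priority: Farrow.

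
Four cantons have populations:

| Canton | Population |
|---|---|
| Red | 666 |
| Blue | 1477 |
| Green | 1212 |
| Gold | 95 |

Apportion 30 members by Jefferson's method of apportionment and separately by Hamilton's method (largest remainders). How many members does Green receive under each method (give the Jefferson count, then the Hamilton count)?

11 and 10

Jefferson: Red 6, Blue 13, Green 11, Gold 0.
Hamilton: Red 6, Blue 13, Green 10, Gold 1.
Green gets 11 under Jefferson and 10 under Hamilton.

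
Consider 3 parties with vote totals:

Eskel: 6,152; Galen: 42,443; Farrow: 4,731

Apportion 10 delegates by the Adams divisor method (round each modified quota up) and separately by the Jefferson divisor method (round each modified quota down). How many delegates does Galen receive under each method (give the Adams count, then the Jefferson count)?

7 and 8

Adams: Eskel 2, Galen 7, Farrow 1.
Jefferson: Eskel 1, Galen 8, Farrow 1.
Galen gets 7 under Adams and 8 under Jefferson.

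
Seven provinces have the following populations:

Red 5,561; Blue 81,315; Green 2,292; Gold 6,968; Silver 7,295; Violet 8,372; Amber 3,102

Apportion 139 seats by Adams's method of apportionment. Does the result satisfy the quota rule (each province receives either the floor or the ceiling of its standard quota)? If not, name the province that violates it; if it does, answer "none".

Standard quotas: Red 6.727, Blue 98.366, Green 2.773, Gold 8.429, Silver 8.825, Violet 10.128, Amber 3.752.
Adams allocation: Red 7, Blue 97, Green 3, Gold 9, Silver 9, Violet 10, Amber 4.
Blue has quota 98.366 (lower 98, upper 99) but receives 97 — outside the quota interval.

Blue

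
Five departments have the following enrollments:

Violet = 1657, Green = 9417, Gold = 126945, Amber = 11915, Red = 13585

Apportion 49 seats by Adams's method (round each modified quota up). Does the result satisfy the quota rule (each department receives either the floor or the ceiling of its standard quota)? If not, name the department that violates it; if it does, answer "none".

Gold

Standard quotas: Violet 0.497, Green 2.822, Gold 38.040, Amber 3.570, Red 4.071.
Adams allocation: Violet 1, Green 3, Gold 37, Amber 4, Red 4.
Gold has quota 38.040 (lower 38, upper 39) but receives 37 — outside the quota interval.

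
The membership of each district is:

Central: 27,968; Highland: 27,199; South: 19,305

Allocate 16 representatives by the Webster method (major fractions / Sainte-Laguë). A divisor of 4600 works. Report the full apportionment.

Central: 6, Highland: 6, South: 4

With modified divisor 4600: modified quotas Central 6.080, Highland 5.913, South 4.197.
Rounding to the nearest integer: Central 6, Highland 6, South 4 (total 16).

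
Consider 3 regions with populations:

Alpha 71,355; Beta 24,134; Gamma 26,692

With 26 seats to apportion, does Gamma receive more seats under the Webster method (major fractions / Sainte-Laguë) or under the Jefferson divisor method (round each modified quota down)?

Webster

Webster: Alpha 15, Beta 5, Gamma 6.
Jefferson: Alpha 16, Beta 5, Gamma 5.
Gamma gets 6 under Webster and 5 under Jefferson.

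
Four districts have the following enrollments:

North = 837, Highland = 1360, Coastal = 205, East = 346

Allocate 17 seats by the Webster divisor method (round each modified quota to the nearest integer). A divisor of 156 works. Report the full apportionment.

With modified divisor 156: modified quotas North 5.365, Highland 8.718, Coastal 1.314, East 2.218.
Rounding to the nearest integer: North 5, Highland 9, Coastal 1, East 2 (total 17).

North 5; Highland 9; Coastal 1; East 2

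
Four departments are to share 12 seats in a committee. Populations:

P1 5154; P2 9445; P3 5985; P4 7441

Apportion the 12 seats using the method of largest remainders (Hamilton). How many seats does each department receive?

P1: 2; P2: 4; P3: 3; P4: 3

Total 28025; standard divisor 28025/12 ≈ 2335.417.
Standard quotas: P1 2.2069, P2 4.0442, P3 2.5627, P4 3.1862.
Lower quotas: P1 2, P2 4, P3 2, P4 3 (sum 11, leaving 1 seat).
Remainders in descending order: P3 0.5627, P1 0.2069, P4 0.1862, P2 0.0442.
Largest remainder: P3 receives the extra seat.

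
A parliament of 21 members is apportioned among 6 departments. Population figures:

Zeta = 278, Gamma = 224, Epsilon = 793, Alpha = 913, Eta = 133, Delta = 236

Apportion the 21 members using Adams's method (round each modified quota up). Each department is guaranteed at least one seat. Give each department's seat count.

Zeta 3, Gamma 2, Epsilon 6, Alpha 7, Eta 1, Delta 2

Standard divisor 2577/21 ≈ 122.714; standard quotas: Zeta 2.265, Gamma 1.825, Epsilon 6.462, Alpha 7.440, Eta 1.084, Delta 1.923.
Rounding up gives 3, 2, 7, 8, 2, 2 = 24 seats, so the divisor must be adjusted.
With modified divisor 136: modified quotas Zeta 2.044, Gamma 1.647, Epsilon 5.831, Alpha 6.713, Eta 0.978, Delta 1.735.
Rounding up: Zeta 3, Gamma 2, Epsilon 6, Alpha 7, Eta 1, Delta 2 (total 21).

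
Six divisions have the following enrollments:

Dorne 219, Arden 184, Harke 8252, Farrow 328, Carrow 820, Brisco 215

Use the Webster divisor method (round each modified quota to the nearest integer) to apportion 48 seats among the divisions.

Dorne: 1, Arden: 1, Harke: 39, Farrow: 2, Carrow: 4, Brisco: 1

Standard divisor 10018/48 ≈ 208.708; standard quotas: Dorne 1.049, Arden 0.882, Harke 39.538, Farrow 1.572, Carrow 3.929, Brisco 1.030.
Rounding to the nearest integer gives 1, 1, 40, 2, 4, 1 = 49 seats, so the divisor must be adjusted.
With modified divisor 210: modified quotas Dorne 1.043, Arden 0.876, Harke 39.295, Farrow 1.562, Carrow 3.905, Brisco 1.024.
Rounding to the nearest integer: Dorne 1, Arden 1, Harke 39, Farrow 2, Carrow 4, Brisco 1 (total 48).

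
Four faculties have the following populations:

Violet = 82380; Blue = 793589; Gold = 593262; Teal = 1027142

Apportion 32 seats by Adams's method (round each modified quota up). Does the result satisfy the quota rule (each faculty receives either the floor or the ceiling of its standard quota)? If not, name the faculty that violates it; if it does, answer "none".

Standard quotas: Violet 1.056, Blue 10.173, Gold 7.605, Teal 13.167.
Adams allocation: Violet 1, Blue 10, Gold 8, Teal 13.
Every allocation lies between the lower and upper quota.

none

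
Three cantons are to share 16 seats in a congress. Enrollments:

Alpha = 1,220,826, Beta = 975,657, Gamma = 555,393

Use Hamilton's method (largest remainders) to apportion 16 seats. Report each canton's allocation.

The standard divisor is 2751876/16 ≈ 171992.25.
Standard quotas: Alpha 7.0981, Beta 5.6727, Gamma 3.2292.
Lower quotas: Alpha 7, Beta 5, Gamma 3 (sum 15, leaving 1 seat).
Remainders in descending order: Beta 0.6727, Gamma 0.2292, Alpha 0.0981.
The surplus seat goes to Beta.

Alpha: 7; Beta: 6; Gamma: 3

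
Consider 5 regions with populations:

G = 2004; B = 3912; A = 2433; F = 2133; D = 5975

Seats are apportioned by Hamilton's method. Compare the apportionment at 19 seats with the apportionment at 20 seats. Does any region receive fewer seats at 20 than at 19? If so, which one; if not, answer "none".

At 19 seats: G 2, B 5, A 3, F 2, D 7.
At 20 seats: G 2, B 5, A 3, F 3, D 7.
No region's allocation decreased.

none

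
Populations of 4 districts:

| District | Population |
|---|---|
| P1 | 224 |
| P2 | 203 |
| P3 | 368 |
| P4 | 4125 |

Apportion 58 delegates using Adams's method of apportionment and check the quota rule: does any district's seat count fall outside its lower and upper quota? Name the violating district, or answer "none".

Standard quotas: P1 2.641, P2 2.393, P3 4.338, P4 48.628.
Adams allocation: P1 3, P2 3, P3 5, P4 47.
P4 has quota 48.628 (lower 48, upper 49) but receives 47 — outside the quota interval.

P4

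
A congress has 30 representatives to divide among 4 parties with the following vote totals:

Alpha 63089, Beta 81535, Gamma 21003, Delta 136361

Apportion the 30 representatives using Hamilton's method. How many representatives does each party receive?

Alpha=6; Beta=8; Gamma=2; Delta=14

The standard divisor is 301988/30 ≈ 10066.267.
Standard quotas: Alpha 6.2674, Beta 8.0998, Gamma 2.0865, Delta 13.5463.
Lower quotas: Alpha 6, Beta 8, Gamma 2, Delta 13 (sum 29, leaving 1 seat).
Remainders in descending order: Delta 0.5463, Alpha 0.2674, Beta 0.0998, Gamma 0.0865.
Largest remainder: Delta receives the extra seat.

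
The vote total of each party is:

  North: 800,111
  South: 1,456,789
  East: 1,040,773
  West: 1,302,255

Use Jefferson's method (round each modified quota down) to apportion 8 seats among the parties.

North: 1; South: 3; East: 2; West: 2

Standard divisor 4599928/8 ≈ 574991; standard quotas: North 1.392, South 2.534, East 1.810, West 2.265.
Rounding down gives 1, 2, 1, 2 = 6 seats, so the divisor must be adjusted.
With modified divisor 459800: modified quotas North 1.740, South 3.168, East 2.264, West 2.832.
Rounding down: North 1, South 3, East 2, West 2 (total 8).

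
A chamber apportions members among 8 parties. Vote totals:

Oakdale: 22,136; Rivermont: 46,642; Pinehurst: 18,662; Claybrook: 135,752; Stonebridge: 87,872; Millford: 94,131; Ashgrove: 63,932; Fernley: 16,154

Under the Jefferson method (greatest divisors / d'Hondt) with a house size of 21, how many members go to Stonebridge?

4

Standard divisor 485281/21 ≈ 23108.619; standard quotas: Oakdale 0.958, Rivermont 2.018, Pinehurst 0.808, Claybrook 5.875, Stonebridge 3.803, Millford 4.073, Ashgrove 2.767, Fernley 0.699.
Rounding down gives 0, 2, 0, 5, 3, 4, 2, 0 = 16 seats, so the divisor must be adjusted.
With modified divisor 19100: modified quotas Oakdale 1.159, Rivermont 2.442, Pinehurst 0.977, Claybrook 7.107, Stonebridge 4.601, Millford 4.928, Ashgrove 3.347, Fernley 0.846.
Rounding down: Oakdale 1, Rivermont 2, Pinehurst 0, Claybrook 7, Stonebridge 4, Millford 4, Ashgrove 3, Fernley 0 (total 21).
Stonebridge receives 4.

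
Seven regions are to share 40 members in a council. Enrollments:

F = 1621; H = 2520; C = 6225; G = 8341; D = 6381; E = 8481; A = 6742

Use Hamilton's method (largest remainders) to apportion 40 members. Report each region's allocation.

The standard divisor is 40311/40 ≈ 1007.775.
Standard quotas: F 1.6085, H 2.5006, C 6.1770, G 8.2766, D 6.3318, E 8.4156, A 6.6900.
Lower quotas: F 1, H 2, C 6, G 8, D 6, E 8, A 6 (sum 37, leaving 3 seats).
Remainders in descending order: A 0.6900, F 0.6085, H 0.5006, E 0.4156, D 0.3318, G 0.2766, C 0.1770.
The surplus seats go to A, F, H.

F 2; H 3; C 6; G 8; D 6; E 8; A 7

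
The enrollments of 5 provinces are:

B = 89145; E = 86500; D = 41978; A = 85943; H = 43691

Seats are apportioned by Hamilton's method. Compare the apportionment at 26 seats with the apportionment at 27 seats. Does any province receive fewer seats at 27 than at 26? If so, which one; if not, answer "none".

none

At 26 seats: B 7, E 7, D 3, A 6, H 3.
At 27 seats: B 7, E 7, D 3, A 7, H 3.
No province's allocation decreased.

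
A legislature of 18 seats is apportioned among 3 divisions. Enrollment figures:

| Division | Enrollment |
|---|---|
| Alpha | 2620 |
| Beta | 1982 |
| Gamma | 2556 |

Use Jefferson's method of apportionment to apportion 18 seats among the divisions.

Alpha=7; Beta=5; Gamma=6

Standard divisor 7158/18 ≈ 397.667; standard quotas: Alpha 6.588, Beta 4.984, Gamma 6.427.
Rounding down gives 6, 4, 6 = 16 seats, so the divisor must be adjusted.
With modified divisor 370: modified quotas Alpha 7.081, Beta 5.357, Gamma 6.908.
Rounding down: Alpha 7, Beta 5, Gamma 6 (total 18).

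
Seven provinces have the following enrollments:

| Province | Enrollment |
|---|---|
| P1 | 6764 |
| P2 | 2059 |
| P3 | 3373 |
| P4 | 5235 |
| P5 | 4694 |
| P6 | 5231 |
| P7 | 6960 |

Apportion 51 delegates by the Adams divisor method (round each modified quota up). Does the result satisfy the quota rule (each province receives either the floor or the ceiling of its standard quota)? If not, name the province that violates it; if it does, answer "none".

Standard quotas: P1 10.053, P2 3.060, P3 5.013, P4 7.780, P5 6.976, P6 7.774, P7 10.344.
Adams allocation: P1 10, P2 3, P3 5, P4 8, P5 7, P6 8, P7 10.
Every allocation lies between the lower and upper quota.

none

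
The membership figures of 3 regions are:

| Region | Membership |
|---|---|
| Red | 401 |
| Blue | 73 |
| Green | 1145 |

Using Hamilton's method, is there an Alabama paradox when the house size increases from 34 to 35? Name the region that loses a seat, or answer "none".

At 34 seats: Red 8, Blue 2, Green 24.
At 35 seats: Red 9, Blue 1, Green 25.
Blue drops from 2 to 1.

Blue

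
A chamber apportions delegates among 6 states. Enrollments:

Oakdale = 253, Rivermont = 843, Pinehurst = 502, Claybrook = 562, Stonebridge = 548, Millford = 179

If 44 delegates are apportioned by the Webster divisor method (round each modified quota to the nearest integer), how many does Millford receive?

Standard divisor 2887/44 ≈ 65.614; standard quotas: Oakdale 3.856, Rivermont 12.848, Pinehurst 7.651, Claybrook 8.565, Stonebridge 8.352, Millford 2.728.
Rounding to the nearest integer gives 4, 13, 8, 9, 8, 3 = 45 seats, so the divisor must be adjusted.
With modified divisor 66.5: modified quotas Oakdale 3.805, Rivermont 12.677, Pinehurst 7.549, Claybrook 8.451, Stonebridge 8.241, Millford 2.692.
Rounding to the nearest integer: Oakdale 4, Rivermont 13, Pinehurst 8, Claybrook 8, Stonebridge 8, Millford 3 (total 44).
Millford receives 3.

3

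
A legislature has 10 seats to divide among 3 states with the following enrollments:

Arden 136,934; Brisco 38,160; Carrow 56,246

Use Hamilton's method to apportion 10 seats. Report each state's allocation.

Arden=6, Brisco=2, Carrow=2

The standard divisor is 231340/10 = 23134.
Standard quotas: Arden 5.9192, Brisco 1.6495, Carrow 2.4313.
Lower quotas: Arden 5, Brisco 1, Carrow 2 (sum 8, leaving 2 seats).
Remainders in descending order: Arden 0.9192, Brisco 0.6495, Carrow 0.4313.
Largest remainders: Arden, Brisco receive the extra seats.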